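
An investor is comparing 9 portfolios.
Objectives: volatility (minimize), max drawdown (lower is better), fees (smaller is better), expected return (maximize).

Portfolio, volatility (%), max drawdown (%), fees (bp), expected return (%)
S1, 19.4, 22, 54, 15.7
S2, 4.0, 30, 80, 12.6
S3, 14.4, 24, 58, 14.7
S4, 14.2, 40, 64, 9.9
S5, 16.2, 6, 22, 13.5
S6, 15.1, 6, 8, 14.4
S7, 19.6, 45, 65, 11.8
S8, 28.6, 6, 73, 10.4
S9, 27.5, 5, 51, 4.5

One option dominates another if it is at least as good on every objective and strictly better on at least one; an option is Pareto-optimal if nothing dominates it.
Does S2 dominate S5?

No

S2 vs S5: S2 is worse on max drawdown (30 vs 6), so it does not dominate S5.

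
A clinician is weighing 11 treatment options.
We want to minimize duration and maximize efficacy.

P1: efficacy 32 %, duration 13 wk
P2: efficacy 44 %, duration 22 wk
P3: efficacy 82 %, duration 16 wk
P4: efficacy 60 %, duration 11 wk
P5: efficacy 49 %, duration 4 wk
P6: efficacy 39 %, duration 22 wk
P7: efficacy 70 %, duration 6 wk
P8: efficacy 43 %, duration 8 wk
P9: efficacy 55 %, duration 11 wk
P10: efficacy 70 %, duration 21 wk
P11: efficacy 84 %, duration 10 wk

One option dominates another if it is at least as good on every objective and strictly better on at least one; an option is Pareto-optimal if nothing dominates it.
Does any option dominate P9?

P4 vs P9: efficacy 60≥55, duration 11≤11 — P4 is at least as good on every objective and strictly better on at least one, so P4 dominates P9.

Yes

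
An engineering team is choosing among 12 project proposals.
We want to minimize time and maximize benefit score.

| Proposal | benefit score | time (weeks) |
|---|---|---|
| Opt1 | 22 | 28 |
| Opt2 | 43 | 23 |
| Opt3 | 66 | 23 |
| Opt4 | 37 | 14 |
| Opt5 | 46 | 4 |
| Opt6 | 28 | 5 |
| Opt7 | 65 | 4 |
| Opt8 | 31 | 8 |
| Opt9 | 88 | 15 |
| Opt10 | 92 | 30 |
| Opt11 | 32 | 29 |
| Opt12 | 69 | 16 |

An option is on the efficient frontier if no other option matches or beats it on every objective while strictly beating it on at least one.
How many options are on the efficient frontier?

Opt1: dominated by Opt2 (benefit score 43≥22, time 23≤28).
Opt2: dominated by Opt3 (benefit score 66≥43, time 23≤23).
Opt3: dominated by Opt9 (benefit score 88≥66, time 15≤23).
Opt4: dominated by Opt5 (benefit score 46≥37, time 4≤14).
Opt5: dominated by Opt7 (benefit score 65≥46, time 4≤4).
Opt6: dominated by Opt5 (benefit score 46≥28, time 4≤5).
Opt7: not dominated.
Opt8: dominated by Opt5 (benefit score 46≥31, time 4≤8).
Opt9: not dominated.
Opt10: not dominated (best benefit score).
Opt11: dominated by Opt2 (benefit score 43≥32, time 23≤29).
Opt12: dominated by Opt9 (benefit score 88≥69, time 15≤16).
Pareto-optimal: Opt7, Opt9, Opt10 → 3.

3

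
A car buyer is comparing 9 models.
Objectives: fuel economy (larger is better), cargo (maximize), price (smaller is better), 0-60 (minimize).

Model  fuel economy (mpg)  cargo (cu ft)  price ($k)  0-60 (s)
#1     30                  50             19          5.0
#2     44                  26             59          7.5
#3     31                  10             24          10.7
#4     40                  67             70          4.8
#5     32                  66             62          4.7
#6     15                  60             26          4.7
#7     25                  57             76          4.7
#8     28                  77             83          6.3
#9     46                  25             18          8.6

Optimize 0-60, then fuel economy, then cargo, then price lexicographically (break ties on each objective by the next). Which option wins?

#5

First minimize 0-60: best is 4.7, kept {#5, #6, #7}.
Then maximize fuel economy: best is 32, kept {#5}.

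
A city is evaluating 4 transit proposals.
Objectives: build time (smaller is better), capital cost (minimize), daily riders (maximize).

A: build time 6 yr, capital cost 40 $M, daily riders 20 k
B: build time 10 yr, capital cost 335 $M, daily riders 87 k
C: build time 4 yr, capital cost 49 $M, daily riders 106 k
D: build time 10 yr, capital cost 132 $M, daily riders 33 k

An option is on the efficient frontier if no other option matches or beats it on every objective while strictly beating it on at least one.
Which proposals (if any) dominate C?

none

A: worse on build time (6 vs 4).
B: worse on build time (10 vs 4).
D: worse on build time (10 vs 4).
No option dominates C.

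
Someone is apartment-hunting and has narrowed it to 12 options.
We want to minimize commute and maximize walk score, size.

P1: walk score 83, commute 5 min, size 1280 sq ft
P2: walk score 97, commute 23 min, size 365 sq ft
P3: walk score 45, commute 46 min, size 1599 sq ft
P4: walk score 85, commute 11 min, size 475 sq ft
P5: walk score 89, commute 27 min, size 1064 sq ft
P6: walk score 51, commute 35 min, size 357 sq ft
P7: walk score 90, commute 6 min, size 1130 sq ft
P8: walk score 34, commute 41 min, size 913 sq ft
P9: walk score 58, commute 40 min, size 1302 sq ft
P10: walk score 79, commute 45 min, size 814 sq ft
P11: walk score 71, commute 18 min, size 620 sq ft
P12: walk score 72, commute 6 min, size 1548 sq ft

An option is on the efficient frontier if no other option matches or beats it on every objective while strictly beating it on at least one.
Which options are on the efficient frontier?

P1: not dominated (best commute).
P2: not dominated (best walk score).
P3: not dominated (best size).
P4: dominated by P7 (walk score 90≥85, commute 6≤11, size 1130≥475).
P5: dominated by P7 (walk score 90≥89, commute 6≤27, size 1130≥1064).
P6: dominated by P1 (walk score 83≥51, commute 5≤35, size 1280≥357).
P7: not dominated.
P8: dominated by P1 (walk score 83≥34, commute 5≤41, size 1280≥913).
P9: dominated by P12 (walk score 72≥58, commute 6≤40, size 1548≥1302).
P10: dominated by P1 (walk score 83≥79, commute 5≤45, size 1280≥814).
P11: dominated by P1 (walk score 83≥71, commute 5≤18, size 1280≥620).
P12: not dominated.

P1, P2, P3, P7, P12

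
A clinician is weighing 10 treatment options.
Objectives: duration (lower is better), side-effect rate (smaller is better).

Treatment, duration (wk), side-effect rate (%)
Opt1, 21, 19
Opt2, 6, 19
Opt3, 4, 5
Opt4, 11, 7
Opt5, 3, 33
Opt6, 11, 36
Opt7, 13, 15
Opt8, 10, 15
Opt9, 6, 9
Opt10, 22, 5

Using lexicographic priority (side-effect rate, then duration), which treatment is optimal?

Opt3

First minimize side-effect rate: best is 5, kept {Opt3, Opt10}.
Then minimize duration: best is 4, kept {Opt3}.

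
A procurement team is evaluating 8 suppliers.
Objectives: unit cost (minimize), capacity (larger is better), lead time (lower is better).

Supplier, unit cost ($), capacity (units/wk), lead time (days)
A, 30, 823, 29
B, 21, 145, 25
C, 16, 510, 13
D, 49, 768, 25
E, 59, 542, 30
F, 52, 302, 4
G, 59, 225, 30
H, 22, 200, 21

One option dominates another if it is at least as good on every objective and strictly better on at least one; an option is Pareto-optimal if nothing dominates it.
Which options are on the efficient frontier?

A: not dominated (best capacity).
B: dominated by C (unit cost 16≤21, capacity 510≥145, lead time 13≤25).
C: not dominated (best unit cost).
D: not dominated.
E: dominated by A (unit cost 30≤59, capacity 823≥542, lead time 29≤30).
F: not dominated (best lead time).
G: dominated by A (unit cost 30≤59, capacity 823≥225, lead time 29≤30).
H: dominated by C (unit cost 16≤22, capacity 510≥200, lead time 13≤21).

A, C, D, F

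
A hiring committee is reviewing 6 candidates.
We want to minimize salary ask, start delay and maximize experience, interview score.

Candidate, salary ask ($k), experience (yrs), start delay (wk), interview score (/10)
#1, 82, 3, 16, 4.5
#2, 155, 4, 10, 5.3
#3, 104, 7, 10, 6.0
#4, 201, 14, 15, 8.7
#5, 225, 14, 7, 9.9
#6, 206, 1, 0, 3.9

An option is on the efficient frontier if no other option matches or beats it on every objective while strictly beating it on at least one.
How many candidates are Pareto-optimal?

5

#1: not dominated (best salary ask).
#2: dominated by #3 (salary ask 104≤155, experience 7≥4, start delay 10≤10, interview score 6.0≥5.3).
#3: not dominated.
#4: not dominated.
#5: not dominated (best interview score).
#6: not dominated (best start delay).
Pareto-optimal: #1, #3, #4, #5, #6 → 5.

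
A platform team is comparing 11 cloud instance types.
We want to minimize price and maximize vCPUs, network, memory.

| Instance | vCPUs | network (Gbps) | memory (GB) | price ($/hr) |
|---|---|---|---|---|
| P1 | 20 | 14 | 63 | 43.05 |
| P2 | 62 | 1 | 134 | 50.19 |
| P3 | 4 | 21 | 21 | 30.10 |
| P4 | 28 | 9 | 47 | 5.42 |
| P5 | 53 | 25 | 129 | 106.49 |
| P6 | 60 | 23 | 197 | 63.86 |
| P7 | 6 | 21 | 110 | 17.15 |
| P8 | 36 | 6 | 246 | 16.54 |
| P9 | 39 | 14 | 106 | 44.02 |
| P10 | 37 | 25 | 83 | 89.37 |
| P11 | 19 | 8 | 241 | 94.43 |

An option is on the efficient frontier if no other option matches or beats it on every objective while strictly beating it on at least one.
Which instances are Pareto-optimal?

P1: not dominated.
P2: not dominated (best vCPUs).
P3: dominated by P7 (vCPUs 6≥4, network 21≥21, memory 110≥21, price 17.15≤30.10).
P4: not dominated (best price).
P5: not dominated.
P6: not dominated.
P7: not dominated.
P8: not dominated (best memory).
P9: not dominated.
P10: not dominated.
P11: not dominated.

P1, P2, P4, P5, P6, P7, P8, P9, P10, P11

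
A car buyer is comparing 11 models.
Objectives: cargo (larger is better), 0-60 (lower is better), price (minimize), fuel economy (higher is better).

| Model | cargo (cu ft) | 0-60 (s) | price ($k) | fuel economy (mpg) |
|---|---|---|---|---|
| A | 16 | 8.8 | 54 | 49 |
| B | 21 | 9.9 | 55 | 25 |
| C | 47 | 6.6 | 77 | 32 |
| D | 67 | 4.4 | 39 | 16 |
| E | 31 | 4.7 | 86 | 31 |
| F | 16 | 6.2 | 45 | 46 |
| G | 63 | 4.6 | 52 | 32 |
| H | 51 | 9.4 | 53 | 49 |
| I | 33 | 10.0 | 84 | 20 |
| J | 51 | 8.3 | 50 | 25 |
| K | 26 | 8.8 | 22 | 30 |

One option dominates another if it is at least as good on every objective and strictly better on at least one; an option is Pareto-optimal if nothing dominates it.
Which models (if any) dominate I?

C: cargo 47≥33, 0-60 6.6≤10.0, price 77≤84, fuel economy 32≥20 — dominates I.
G: cargo 63≥33, 0-60 4.6≤10.0, price 52≤84, fuel economy 32≥20 — dominates I.
H: cargo 51≥33, 0-60 9.4≤10.0, price 53≤84, fuel economy 49≥20 — dominates I.
J: cargo 51≥33, 0-60 8.3≤10.0, price 50≤84, fuel economy 25≥20 — dominates I.
Others (A, B, D, E, F, K) are each worse than I on at least one objective.

C, G, H, J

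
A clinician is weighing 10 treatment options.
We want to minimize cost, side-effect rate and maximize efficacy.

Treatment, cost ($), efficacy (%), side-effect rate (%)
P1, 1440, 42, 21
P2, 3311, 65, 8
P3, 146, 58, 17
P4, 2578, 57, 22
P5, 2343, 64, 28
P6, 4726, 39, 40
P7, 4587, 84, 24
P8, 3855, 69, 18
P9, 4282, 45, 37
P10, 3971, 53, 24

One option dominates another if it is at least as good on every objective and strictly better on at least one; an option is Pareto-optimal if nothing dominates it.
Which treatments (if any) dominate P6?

P1: cost 1440≤4726, efficacy 42≥39, side-effect rate 21≤40 — dominates P6.
P2: cost 3311≤4726, efficacy 65≥39, side-effect rate 8≤40 — dominates P6.
P3: cost 146≤4726, efficacy 58≥39, side-effect rate 17≤40 — dominates P6.
P4: cost 2578≤4726, efficacy 57≥39, side-effect rate 22≤40 — dominates P6.
P5: cost 2343≤4726, efficacy 64≥39, side-effect rate 28≤40 — dominates P6.
P7: cost 4587≤4726, efficacy 84≥39, side-effect rate 24≤40 — dominates P6.
P8: cost 3855≤4726, efficacy 69≥39, side-effect rate 18≤40 — dominates P6.
P9: cost 4282≤4726, efficacy 45≥39, side-effect rate 37≤40 — dominates P6.
P10: cost 3971≤4726, efficacy 53≥39, side-effect rate 24≤40 — dominates P6.

P1, P2, P3, P4, P5, P7, P8, P9, P10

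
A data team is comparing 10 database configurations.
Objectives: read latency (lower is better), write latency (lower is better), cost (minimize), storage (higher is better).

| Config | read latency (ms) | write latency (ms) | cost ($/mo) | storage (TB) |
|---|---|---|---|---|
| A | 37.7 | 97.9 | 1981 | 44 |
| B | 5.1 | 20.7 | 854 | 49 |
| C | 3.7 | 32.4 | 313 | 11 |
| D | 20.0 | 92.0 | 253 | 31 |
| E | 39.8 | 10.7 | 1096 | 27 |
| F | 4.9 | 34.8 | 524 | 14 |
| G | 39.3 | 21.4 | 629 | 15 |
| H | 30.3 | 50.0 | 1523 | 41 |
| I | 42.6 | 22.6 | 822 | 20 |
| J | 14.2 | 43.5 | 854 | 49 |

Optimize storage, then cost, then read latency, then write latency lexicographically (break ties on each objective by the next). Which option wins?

B

First maximize storage: best is 49, kept {B, J}.
Then minimize cost: best is 854, kept {B, J}.
Then minimize read latency: best is 5.1, kept {B}.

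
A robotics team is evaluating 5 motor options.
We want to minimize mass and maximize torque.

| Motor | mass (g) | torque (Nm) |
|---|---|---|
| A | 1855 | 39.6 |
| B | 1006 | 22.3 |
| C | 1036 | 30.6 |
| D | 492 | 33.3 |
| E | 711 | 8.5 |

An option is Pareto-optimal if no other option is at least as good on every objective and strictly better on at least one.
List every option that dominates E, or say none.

D: mass 492≤711, torque 33.3≥8.5 — dominates E.
Others (A, B, C) are each worse than E on at least one objective.

D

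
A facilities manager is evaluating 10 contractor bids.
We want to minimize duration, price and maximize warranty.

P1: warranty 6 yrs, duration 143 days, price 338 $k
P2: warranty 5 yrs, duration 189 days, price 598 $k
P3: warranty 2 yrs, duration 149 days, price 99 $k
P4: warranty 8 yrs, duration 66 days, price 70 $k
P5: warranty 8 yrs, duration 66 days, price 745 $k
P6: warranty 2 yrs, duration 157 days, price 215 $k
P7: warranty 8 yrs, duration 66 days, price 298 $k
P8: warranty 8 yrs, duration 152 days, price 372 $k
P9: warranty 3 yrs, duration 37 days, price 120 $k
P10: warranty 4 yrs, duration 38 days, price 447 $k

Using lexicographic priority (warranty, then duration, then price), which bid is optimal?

P4

First maximize warranty: best is 8, kept {P4, P5, P7, P8}.
Then minimize duration: best is 66, kept {P4, P5, P7}.
Then minimize price: best is 70, kept {P4}.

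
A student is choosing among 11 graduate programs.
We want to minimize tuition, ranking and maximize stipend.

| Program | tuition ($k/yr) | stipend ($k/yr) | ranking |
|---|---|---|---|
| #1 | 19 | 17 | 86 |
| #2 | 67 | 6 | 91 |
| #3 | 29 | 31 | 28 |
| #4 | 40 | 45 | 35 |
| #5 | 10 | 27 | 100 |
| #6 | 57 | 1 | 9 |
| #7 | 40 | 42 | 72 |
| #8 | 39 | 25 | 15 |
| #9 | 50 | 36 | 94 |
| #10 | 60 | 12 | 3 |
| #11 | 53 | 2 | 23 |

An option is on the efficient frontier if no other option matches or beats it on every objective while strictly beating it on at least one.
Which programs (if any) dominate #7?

#4

#4: tuition 40≤40, stipend 45≥42, ranking 35≤72 — dominates #7.
Others (#1, #2, #3, #5, #6, #8, #9, #10, #11) are each worse than #7 on at least one objective.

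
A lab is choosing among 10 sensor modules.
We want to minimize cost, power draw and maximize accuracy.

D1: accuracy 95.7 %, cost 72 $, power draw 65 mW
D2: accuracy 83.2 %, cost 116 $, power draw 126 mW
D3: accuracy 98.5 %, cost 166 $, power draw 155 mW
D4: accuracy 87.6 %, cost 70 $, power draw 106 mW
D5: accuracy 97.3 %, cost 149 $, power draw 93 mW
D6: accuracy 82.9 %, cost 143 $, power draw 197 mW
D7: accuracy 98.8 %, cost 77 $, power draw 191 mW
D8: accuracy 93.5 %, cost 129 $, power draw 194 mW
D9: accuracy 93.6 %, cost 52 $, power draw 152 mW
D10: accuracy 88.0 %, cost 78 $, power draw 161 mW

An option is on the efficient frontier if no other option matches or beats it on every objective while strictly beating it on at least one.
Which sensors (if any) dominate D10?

D1: accuracy 95.7≥88.0, cost 72≤78, power draw 65≤161 — dominates D10.
D9: accuracy 93.6≥88.0, cost 52≤78, power draw 152≤161 — dominates D10.
Others (D2, D3, D4, D5, D6, D7, D8) are each worse than D10 on at least one objective.

D1, D9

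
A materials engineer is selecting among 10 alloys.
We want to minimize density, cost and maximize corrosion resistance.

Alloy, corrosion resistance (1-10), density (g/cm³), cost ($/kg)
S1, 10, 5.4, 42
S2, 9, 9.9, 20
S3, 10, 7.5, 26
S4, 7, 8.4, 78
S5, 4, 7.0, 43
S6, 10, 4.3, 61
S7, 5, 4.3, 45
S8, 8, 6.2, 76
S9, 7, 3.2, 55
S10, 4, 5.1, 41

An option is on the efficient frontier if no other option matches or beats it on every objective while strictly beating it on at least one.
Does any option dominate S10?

No

S1: worse on density (5.4 vs 5.1).
S2: worse on density (9.9 vs 5.1).
S3: worse on density (7.5 vs 5.1).
S4: worse on density (8.4 vs 5.1).
S5: worse on density (7.0 vs 5.1).
S6: worse on cost (61 vs 41).
S7: worse on cost (45 vs 41).
S8: worse on density (6.2 vs 5.1).
S9: worse on cost (55 vs 41).
No option is at least as good as S10 on every objective and strictly better on one.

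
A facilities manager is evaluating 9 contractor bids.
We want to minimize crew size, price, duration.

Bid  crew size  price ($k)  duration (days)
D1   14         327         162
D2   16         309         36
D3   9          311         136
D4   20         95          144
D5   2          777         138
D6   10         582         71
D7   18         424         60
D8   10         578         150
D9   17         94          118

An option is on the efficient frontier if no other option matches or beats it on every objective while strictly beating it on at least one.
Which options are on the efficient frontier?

D2, D3, D5, D6, D9

D1: dominated by D3 (crew size 9≤14, price 311≤327, duration 136≤162).
D2: not dominated (best duration).
D3: not dominated.
D4: dominated by D9 (crew size 17≤20, price 94≤95, duration 118≤144).
D5: not dominated (best crew size).
D6: not dominated.
D7: dominated by D2 (crew size 16≤18, price 309≤424, duration 36≤60).
D8: dominated by D3 (crew size 9≤10, price 311≤578, duration 136≤150).
D9: not dominated (best price).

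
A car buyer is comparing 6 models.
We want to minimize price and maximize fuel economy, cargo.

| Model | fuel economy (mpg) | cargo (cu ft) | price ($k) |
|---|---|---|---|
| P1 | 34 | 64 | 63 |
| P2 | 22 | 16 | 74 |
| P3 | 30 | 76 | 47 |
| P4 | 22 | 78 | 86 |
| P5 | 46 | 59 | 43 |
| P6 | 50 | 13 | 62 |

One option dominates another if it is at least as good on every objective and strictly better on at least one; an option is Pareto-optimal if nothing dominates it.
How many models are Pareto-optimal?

P1: not dominated.
P2: dominated by P1 (fuel economy 34≥22, cargo 64≥16, price 63≤74).
P3: not dominated.
P4: not dominated (best cargo).
P5: not dominated (best price).
P6: not dominated (best fuel economy).
Pareto-optimal: P1, P3, P4, P5, P6 → 5.

5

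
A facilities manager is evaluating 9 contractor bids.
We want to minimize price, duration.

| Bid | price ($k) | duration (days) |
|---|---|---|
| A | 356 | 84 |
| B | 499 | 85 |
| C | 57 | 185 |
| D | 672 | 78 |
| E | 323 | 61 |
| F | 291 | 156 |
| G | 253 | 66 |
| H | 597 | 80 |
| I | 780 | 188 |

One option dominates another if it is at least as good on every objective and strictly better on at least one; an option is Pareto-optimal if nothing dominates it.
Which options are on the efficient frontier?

C, E, G

A: dominated by E (price 323≤356, duration 61≤84).
B: dominated by A (price 356≤499, duration 84≤85).
C: not dominated (best price).
D: dominated by E (price 323≤672, duration 61≤78).
E: not dominated (best duration).
F: dominated by G (price 253≤291, duration 66≤156).
G: not dominated.
H: dominated by E (price 323≤597, duration 61≤80).
I: dominated by A (price 356≤780, duration 84≤188).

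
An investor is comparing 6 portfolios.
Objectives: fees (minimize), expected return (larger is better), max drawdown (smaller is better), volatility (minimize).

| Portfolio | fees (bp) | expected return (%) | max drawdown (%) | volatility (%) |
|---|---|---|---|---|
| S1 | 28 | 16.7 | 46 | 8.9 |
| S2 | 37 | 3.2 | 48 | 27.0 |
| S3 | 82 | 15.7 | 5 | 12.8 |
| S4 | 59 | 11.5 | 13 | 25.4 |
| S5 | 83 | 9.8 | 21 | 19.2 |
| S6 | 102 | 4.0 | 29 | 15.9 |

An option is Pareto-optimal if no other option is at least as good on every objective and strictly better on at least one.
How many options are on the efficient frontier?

3

S1: not dominated (best fees).
S2: dominated by S1 (fees 28≤37, expected return 16.7≥3.2, max drawdown 46≤48, volatility 8.9≤27.0).
S3: not dominated (best max drawdown).
S4: not dominated.
S5: dominated by S3 (fees 82≤83, expected return 15.7≥9.8, max drawdown 5≤21, volatility 12.8≤19.2).
S6: dominated by S3 (fees 82≤102, expected return 15.7≥4.0, max drawdown 5≤29, volatility 12.8≤15.9).
Pareto-optimal: S1, S3, S4 → 3.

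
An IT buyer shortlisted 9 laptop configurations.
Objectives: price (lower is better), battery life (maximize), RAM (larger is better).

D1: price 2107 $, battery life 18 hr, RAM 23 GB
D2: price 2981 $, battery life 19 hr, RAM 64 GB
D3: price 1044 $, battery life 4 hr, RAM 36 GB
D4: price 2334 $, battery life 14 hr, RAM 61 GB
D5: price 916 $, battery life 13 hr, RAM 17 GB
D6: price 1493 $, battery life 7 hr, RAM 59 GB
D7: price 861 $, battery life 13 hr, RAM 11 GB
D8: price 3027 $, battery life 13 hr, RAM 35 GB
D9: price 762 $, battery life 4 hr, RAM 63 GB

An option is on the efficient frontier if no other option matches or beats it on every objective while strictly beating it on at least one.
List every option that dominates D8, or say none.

D2, D4

D2: price 2981≤3027, battery life 19≥13, RAM 64≥35 — dominates D8.
D4: price 2334≤3027, battery life 14≥13, RAM 61≥35 — dominates D8.
Others (D1, D3, D5, D6, D7, D9) are each worse than D8 on at least one objective.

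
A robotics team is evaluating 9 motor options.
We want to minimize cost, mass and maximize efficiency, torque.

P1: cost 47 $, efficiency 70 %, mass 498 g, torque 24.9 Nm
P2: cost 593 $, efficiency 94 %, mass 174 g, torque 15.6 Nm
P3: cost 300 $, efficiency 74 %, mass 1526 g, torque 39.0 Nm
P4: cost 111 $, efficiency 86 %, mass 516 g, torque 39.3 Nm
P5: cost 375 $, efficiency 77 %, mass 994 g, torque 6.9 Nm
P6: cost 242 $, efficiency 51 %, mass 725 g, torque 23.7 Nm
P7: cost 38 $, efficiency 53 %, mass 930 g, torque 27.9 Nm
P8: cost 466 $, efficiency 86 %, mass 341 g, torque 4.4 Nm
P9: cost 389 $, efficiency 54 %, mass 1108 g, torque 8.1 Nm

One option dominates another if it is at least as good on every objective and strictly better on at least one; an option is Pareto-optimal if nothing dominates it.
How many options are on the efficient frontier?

5

P1: not dominated.
P2: not dominated (best efficiency).
P3: dominated by P4 (cost 111≤300, efficiency 86≥74, mass 516≤1526, torque 39.3≥39.0).
P4: not dominated (best torque).
P5: dominated by P4 (cost 111≤375, efficiency 86≥77, mass 516≤994, torque 39.3≥6.9).
P6: dominated by P1 (cost 47≤242, efficiency 70≥51, mass 498≤725, torque 24.9≥23.7).
P7: not dominated (best cost).
P8: not dominated.
P9: dominated by P1 (cost 47≤389, efficiency 70≥54, mass 498≤1108, torque 24.9≥8.1).
Pareto-optimal: P1, P2, P4, P7, P8 → 5.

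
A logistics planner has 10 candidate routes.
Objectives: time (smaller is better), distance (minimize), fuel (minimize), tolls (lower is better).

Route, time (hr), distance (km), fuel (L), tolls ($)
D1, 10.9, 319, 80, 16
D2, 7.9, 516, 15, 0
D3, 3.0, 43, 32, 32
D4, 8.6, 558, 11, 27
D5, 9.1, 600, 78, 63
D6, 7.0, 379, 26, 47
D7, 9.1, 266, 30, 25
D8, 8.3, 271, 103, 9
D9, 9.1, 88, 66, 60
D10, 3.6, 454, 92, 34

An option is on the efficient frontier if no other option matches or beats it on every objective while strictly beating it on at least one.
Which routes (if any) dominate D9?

D3

D3: time 3.0≤9.1, distance 43≤88, fuel 32≤66, tolls 32≤60 — dominates D9.
Others (D1, D2, D4, D5, D6, D7, D8, D10) are each worse than D9 on at least one objective.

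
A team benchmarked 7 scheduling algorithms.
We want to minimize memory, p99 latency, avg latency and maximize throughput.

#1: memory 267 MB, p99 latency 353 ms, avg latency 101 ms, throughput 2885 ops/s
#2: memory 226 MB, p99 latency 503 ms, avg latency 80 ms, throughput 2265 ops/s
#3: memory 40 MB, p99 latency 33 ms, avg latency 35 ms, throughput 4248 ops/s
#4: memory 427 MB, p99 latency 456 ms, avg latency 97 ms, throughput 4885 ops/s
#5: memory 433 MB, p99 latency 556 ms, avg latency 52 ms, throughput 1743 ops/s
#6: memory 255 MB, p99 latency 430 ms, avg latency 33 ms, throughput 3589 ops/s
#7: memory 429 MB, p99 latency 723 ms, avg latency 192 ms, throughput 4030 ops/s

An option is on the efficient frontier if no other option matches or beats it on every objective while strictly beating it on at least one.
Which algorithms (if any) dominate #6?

none

#1: worse on memory (267 vs 255).
#2: worse on p99 latency (503 vs 430).
#3: worse on avg latency (35 vs 33).
#4: worse on memory (427 vs 255).
#5: worse on memory (433 vs 255).
#7: worse on memory (429 vs 255).
No option dominates #6.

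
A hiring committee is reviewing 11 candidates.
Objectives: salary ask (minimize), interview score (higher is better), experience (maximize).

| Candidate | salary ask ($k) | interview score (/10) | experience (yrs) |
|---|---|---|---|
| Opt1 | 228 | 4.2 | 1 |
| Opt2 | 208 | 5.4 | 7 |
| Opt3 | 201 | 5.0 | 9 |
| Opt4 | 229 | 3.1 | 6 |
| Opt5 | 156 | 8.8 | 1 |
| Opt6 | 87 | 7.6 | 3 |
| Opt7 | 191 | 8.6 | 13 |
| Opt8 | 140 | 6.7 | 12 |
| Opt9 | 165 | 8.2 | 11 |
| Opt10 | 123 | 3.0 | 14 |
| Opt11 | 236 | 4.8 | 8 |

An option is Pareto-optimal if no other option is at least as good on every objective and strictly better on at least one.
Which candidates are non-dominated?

Opt1: dominated by Opt2 (salary ask 208≤228, interview score 5.4≥4.2, experience 7≥1).
Opt2: dominated by Opt7 (salary ask 191≤208, interview score 8.6≥5.4, experience 13≥7).
Opt3: dominated by Opt7 (salary ask 191≤201, interview score 8.6≥5.0, experience 13≥9).
Opt4: dominated by Opt2 (salary ask 208≤229, interview score 5.4≥3.1, experience 7≥6).
Opt5: not dominated (best interview score).
Opt6: not dominated (best salary ask).
Opt7: not dominated.
Opt8: not dominated.
Opt9: not dominated.
Opt10: not dominated (best experience).
Opt11: dominated by Opt3 (salary ask 201≤236, interview score 5.0≥4.8, experience 9≥8).

Opt5, Opt6, Opt7, Opt8, Opt9, Opt10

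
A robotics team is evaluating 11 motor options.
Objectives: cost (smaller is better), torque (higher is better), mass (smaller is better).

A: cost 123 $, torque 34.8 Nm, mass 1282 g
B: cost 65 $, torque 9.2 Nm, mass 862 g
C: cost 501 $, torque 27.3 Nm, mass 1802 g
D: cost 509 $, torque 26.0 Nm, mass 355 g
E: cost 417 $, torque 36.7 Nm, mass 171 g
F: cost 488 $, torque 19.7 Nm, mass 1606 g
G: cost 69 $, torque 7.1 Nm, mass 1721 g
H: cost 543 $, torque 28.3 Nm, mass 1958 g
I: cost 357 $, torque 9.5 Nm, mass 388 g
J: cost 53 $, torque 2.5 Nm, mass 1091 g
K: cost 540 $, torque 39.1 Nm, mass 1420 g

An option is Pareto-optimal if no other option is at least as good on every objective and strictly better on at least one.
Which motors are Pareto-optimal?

A, B, E, I, J, K

A: not dominated.
B: not dominated.
C: dominated by A (cost 123≤501, torque 34.8≥27.3, mass 1282≤1802).
D: dominated by E (cost 417≤509, torque 36.7≥26.0, mass 171≤355).
E: not dominated (best mass).
F: dominated by A (cost 123≤488, torque 34.8≥19.7, mass 1282≤1606).
G: dominated by B (cost 65≤69, torque 9.2≥7.1, mass 862≤1721).
H: dominated by A (cost 123≤543, torque 34.8≥28.3, mass 1282≤1958).
I: not dominated.
J: not dominated (best cost).
K: not dominated (best torque).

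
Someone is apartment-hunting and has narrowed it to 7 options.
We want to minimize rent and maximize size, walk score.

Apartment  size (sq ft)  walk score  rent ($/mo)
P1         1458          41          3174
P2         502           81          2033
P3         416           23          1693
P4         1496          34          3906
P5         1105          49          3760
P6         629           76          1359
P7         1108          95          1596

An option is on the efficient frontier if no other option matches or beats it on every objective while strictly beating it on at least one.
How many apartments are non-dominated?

4

P1: not dominated.
P2: dominated by P7 (size 1108≥502, walk score 95≥81, rent 1596≤2033).
P3: dominated by P6 (size 629≥416, walk score 76≥23, rent 1359≤1693).
P4: not dominated (best size).
P5: dominated by P7 (size 1108≥1105, walk score 95≥49, rent 1596≤3760).
P6: not dominated (best rent).
P7: not dominated (best walk score).
Pareto-optimal: P1, P4, P6, P7 → 4.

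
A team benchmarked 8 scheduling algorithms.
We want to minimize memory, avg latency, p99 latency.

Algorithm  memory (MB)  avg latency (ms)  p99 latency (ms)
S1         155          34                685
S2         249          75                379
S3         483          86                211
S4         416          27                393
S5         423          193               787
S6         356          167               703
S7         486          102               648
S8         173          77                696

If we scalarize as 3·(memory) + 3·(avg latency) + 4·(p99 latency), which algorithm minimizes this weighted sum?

S2

S1: 3·155 + 3·34 + 4·685 = 3307
S2: 3·249 + 3·75 + 4·379 = 2488
S3: 3·483 + 3·86 + 4·211 = 2551
S4: 3·416 + 3·27 + 4·393 = 2901
S5: 3·423 + 3·193 + 4·787 = 4996
S6: 3·356 + 3·167 + 4·703 = 4381
S7: 3·486 + 3·102 + 4·648 = 4356
S8: 3·173 + 3·77 + 4·696 = 3534
Lowest: S2 at 2488.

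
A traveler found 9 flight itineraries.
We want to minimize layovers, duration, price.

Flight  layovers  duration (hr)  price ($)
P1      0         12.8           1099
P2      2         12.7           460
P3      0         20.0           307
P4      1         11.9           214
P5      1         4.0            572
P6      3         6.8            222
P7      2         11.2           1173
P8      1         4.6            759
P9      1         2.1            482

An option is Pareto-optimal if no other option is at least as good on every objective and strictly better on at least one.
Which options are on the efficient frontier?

P1, P3, P4, P6, P9

P1: not dominated.
P2: dominated by P4 (layovers 1≤2, duration 11.9≤12.7, price 214≤460).
P3: not dominated.
P4: not dominated (best price).
P5: dominated by P9 (layovers 1≤1, duration 2.1≤4.0, price 482≤572).
P6: not dominated.
P7: dominated by P5 (layovers 1≤2, duration 4.0≤11.2, price 572≤1173).
P8: dominated by P5 (layovers 1≤1, duration 4.0≤4.6, price 572≤759).
P9: not dominated (best duration).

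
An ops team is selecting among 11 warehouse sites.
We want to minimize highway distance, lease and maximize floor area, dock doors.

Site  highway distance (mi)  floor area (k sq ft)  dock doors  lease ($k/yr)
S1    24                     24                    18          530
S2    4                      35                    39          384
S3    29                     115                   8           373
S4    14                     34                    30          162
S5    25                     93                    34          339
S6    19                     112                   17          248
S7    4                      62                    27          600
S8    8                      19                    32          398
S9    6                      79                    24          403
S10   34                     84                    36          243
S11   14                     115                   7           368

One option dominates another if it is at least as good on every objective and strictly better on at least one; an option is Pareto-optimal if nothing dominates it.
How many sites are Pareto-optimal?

9

S1: dominated by S2 (highway distance 4≤24, floor area 35≥24, dock doors 39≥18, lease 384≤530).
S2: not dominated (best dock doors).
S3: not dominated.
S4: not dominated (best lease).
S5: not dominated.
S6: not dominated.
S7: not dominated.
S8: dominated by S2 (highway distance 4≤8, floor area 35≥19, dock doors 39≥32, lease 384≤398).
S9: not dominated.
S10: not dominated.
S11: not dominated.
Pareto-optimal: S2, S3, S4, S5, S6, S7, S9, S10, S11 → 9.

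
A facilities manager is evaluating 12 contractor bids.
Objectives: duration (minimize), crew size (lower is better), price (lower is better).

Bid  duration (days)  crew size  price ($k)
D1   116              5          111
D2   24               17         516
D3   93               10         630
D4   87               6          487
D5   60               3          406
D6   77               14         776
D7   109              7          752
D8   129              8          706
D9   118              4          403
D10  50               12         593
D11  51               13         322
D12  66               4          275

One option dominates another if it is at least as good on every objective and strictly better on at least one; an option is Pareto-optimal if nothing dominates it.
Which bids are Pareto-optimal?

D1, D2, D5, D10, D11, D12

D1: not dominated (best price).
D2: not dominated (best duration).
D3: dominated by D4 (duration 87≤93, crew size 6≤10, price 487≤630).
D4: dominated by D5 (duration 60≤87, crew size 3≤6, price 406≤487).
D5: not dominated (best crew size).
D6: dominated by D5 (duration 60≤77, crew size 3≤14, price 406≤776).
D7: dominated by D4 (duration 87≤109, crew size 6≤7, price 487≤752).
D8: dominated by D1 (duration 116≤129, crew size 5≤8, price 111≤706).
D9: dominated by D12 (duration 66≤118, crew size 4≤4, price 275≤403).
D10: not dominated.
D11: not dominated.
D12: not dominated.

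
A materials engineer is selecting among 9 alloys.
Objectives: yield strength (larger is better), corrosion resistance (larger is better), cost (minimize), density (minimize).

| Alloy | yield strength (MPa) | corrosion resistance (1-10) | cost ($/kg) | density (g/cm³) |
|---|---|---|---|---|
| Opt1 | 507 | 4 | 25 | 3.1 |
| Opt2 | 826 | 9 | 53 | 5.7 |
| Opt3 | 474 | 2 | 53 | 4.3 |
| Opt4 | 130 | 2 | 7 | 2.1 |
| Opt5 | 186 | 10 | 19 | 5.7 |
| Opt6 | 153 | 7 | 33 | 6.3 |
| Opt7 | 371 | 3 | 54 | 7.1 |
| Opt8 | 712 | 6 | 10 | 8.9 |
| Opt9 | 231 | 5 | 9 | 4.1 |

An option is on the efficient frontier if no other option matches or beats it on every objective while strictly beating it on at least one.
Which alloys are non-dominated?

Opt1: not dominated.
Opt2: not dominated (best yield strength).
Opt3: dominated by Opt1 (yield strength 507≥474, corrosion resistance 4≥2, cost 25≤53, density 3.1≤4.3).
Opt4: not dominated (best cost).
Opt5: not dominated (best corrosion resistance).
Opt6: dominated by Opt5 (yield strength 186≥153, corrosion resistance 10≥7, cost 19≤33, density 5.7≤6.3).
Opt7: dominated by Opt1 (yield strength 507≥371, corrosion resistance 4≥3, cost 25≤54, density 3.1≤7.1).
Opt8: not dominated.
Opt9: not dominated.

Opt1, Opt2, Opt4, Opt5, Opt8, Opt9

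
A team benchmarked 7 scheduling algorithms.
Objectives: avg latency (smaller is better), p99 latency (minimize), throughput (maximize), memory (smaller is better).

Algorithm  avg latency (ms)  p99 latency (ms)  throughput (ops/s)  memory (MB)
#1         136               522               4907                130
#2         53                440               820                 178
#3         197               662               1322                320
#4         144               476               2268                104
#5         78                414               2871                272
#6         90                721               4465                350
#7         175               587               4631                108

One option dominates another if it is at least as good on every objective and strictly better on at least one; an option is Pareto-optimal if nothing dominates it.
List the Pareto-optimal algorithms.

#1, #2, #4, #5, #6, #7

#1: not dominated (best throughput).
#2: not dominated (best avg latency).
#3: dominated by #1 (avg latency 136≤197, p99 latency 522≤662, throughput 4907≥1322, memory 130≤320).
#4: not dominated (best memory).
#5: not dominated (best p99 latency).
#6: not dominated.
#7: not dominated.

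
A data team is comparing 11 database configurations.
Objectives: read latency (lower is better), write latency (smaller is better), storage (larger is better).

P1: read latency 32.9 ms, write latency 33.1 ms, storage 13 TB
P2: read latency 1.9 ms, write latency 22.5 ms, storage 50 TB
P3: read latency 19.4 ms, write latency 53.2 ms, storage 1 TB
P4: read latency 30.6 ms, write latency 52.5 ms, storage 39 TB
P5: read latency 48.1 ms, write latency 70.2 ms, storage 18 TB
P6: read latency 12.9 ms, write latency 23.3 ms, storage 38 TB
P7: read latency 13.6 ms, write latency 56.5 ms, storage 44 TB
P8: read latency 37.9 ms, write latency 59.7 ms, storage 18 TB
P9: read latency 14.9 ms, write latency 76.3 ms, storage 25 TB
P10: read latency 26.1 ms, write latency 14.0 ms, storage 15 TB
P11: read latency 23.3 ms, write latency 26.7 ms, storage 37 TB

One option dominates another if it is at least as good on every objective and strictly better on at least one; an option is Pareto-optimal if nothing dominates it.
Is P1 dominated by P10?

P10 vs P1: read latency 26.1≤32.9, write latency 14.0≤33.1, storage 15≥13 — P10 is at least as good on every objective with at least one strict improvement.

Yes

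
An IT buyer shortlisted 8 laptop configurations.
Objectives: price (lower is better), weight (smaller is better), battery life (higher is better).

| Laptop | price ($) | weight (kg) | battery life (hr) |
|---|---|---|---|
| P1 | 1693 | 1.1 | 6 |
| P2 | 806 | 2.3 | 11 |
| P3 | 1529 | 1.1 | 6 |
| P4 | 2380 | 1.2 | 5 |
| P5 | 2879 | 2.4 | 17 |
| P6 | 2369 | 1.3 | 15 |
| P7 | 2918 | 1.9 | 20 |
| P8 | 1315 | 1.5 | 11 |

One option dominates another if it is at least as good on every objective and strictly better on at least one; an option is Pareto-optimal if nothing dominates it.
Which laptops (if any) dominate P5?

none

P1: worse on battery life (6 vs 17).
P2: worse on battery life (11 vs 17).
P3: worse on battery life (6 vs 17).
P4: worse on battery life (5 vs 17).
P6: worse on battery life (15 vs 17).
P7: worse on price (2918 vs 2879).
P8: worse on battery life (11 vs 17).
No option dominates P5.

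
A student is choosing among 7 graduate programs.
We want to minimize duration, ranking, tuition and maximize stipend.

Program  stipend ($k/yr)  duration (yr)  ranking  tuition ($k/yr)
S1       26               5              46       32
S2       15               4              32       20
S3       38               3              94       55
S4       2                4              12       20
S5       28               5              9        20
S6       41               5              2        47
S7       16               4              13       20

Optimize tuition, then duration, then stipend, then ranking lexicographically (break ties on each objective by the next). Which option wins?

First minimize tuition: best is 20, kept {S2, S4, S5, S7}.
Then minimize duration: best is 4, kept {S2, S4, S7}.
Then maximize stipend: best is 16, kept {S7}.

S7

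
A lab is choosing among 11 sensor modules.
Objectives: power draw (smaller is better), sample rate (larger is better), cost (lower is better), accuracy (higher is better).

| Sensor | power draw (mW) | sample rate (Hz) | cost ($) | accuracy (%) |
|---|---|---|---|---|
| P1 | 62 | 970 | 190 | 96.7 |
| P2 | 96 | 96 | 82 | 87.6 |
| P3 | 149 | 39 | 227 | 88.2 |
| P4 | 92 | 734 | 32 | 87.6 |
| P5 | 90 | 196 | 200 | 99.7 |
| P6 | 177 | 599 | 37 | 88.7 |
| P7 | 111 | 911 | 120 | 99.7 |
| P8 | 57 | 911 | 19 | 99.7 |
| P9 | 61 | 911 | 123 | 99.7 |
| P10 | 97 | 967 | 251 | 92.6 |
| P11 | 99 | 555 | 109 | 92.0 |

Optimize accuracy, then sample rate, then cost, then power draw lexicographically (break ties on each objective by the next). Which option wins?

P8

First maximize accuracy: best is 99.7, kept {P5, P7, P8, P9}.
Then maximize sample rate: best is 911, kept {P7, P8, P9}.
Then minimize cost: best is 19, kept {P8}.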